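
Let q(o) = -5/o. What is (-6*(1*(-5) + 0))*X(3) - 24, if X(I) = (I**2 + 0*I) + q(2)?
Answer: 171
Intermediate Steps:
X(I) = -5/2 + I**2 (X(I) = (I**2 + 0*I) - 5/2 = (I**2 + 0) - 5*1/2 = I**2 - 5/2 = -5/2 + I**2)
(-6*(1*(-5) + 0))*X(3) - 24 = (-6*(1*(-5) + 0))*(-5/2 + 3**2) - 24 = (-6*(-5 + 0))*(-5/2 + 9) - 24 = -6*(-5)*(13/2) - 24 = 30*(13/2) - 24 = 195 - 24 = 171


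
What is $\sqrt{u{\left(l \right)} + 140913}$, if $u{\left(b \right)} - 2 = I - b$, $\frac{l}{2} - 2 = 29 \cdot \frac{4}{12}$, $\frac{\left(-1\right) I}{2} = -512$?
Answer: $\frac{\sqrt{1277241}}{3} \approx 376.72$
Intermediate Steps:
$I = 1024$ ($I = \left(-2\right) \left(-512\right) = 1024$)
$l = \frac{70}{3}$ ($l = 4 + 2 \cdot 29 \cdot \frac{4}{12} = 4 + 2 \cdot 29 \cdot 4 \cdot \frac{1}{12} = 4 + 2 \cdot 29 \cdot \frac{1}{3} = 4 + 2 \cdot \frac{29}{3} = 4 + \frac{58}{3} = \frac{70}{3} \approx 23.333$)
$u{\left(b \right)} = 1026 - b$ ($u{\left(b \right)} = 2 - \left(-1024 + b\right) = 1026 - b$)
$\sqrt{u{\left(l \right)} + 140913} = \sqrt{\left(1026 - \frac{70}{3}\right) + 140913} = \sqrt{\frac{3008}{3} + 140913} = \sqrt{\frac{425747}{3}} = \frac{\sqrt{1277241}}{3}$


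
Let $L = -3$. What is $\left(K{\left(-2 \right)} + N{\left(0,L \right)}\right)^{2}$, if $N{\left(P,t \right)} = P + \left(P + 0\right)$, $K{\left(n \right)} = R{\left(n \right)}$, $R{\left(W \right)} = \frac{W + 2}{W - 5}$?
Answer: $0$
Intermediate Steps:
$R{\left(W \right)} = \frac{2 + W}{-5 + W}$
$K{\left(n \right)} = \frac{2 + n}{-5 + n}$
$N{\left(P,t \right)} = 2 P$ ($N{\left(P,t \right)} = P + P = 2 P$)
$\left(K{\left(-2 \right)} + N{\left(0,L \right)}\right)^{2} = \left(\frac{2 - 2}{-5 - 2} + 2 \cdot 0\right)^{2} = \left(\frac{1}{-7} \cdot 0 + 0\right)^{2} = \left(\left(- \frac{1}{7}\right) 0 + 0\right)^{2} = \left(0 + 0\right)^{2} = 0^{2} = 0$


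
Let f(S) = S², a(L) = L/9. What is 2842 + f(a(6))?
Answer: 25582/9 ≈ 2842.4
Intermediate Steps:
a(L) = L/9 (a(L) = L*(⅑) = L/9)
2842 + f(a(6)) = 2842 + ((⅑)*6)² = 2842 + (⅔)² = 2842 + 4/9 = 25582/9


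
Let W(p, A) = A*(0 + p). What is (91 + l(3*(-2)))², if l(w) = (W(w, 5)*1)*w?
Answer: 73441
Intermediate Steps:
W(p, A) = A*p
l(w) = 5*w² (l(w) = ((5*w)*1)*w = (5*w)*w = 5*w²)
(91 + l(3*(-2)))² = (91 + 5*(3*(-2))²)² = (91 + 5*(-6)²)² = (91 + 5*36)² = (91 + 180)² = 271² = 73441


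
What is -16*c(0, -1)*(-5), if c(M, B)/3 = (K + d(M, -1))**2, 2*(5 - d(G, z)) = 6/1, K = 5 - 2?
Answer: 6000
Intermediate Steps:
K = 3
d(G, z) = 2 (d(G, z) = 5 - 3/1 = 5 - 3 = 2)
c(M, B) = 75 (c(M, B) = 3*(3 + 2)**2 = 3*5**2 = 3*25 = 75)
-16*c(0, -1)*(-5) = -16*75*(-5) = -1200*(-5) = 6000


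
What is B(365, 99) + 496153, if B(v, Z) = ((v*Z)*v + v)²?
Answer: 173966603825753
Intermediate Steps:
B(v, Z) = (v + Z*v²)² (B(v, Z) = ((Z*v)*v + v)² = (Z*v² + v)² = (v + Z*v²)²)
B(365, 99) + 496153 = 365²*(1 + 99*365)² + 496153 = 133225*(1 + 36135)² + 496153 = 133225*36136² + 496153 = 133225*1305810496 + 496153 = 173966603329600 + 496153 = 173966603825753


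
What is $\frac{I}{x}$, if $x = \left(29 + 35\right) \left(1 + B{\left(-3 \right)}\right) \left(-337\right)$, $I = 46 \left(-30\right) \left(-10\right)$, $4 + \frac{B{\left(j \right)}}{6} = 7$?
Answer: $- \frac{1725}{51224} \approx -0.033676$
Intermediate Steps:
$B{\left(j \right)} = 18$ ($B{\left(j \right)} = -24 + 6 \cdot 7 = -24 + 42 = 18$)
$I = 13800$ ($I = \left(-1380\right) \left(-10\right) = 13800$)
$x = -409792$ ($x = \left(29 + 35\right) \left(1 + 18\right) \left(-337\right) = 64 \cdot 19 \left(-337\right) = 1216 \left(-337\right) = -409792$)
$\frac{I}{x} = \frac{13800}{-409792} = 13800 \left(- \frac{1}{409792}\right) = - \frac{1725}{51224}$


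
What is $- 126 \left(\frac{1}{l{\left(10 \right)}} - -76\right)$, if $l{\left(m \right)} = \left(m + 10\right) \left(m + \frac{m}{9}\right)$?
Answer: $- \frac{9576567}{1000} \approx -9576.6$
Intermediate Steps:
$l{\left(m \right)} = \frac{10 m \left(10 + m\right)}{9}$ ($l{\left(m \right)} = \left(10 + m\right) \left(m + m \frac{1}{9}\right) = \left(10 + m\right) \left(m + \frac{m}{9}\right) = \left(10 + m\right) \frac{10 m}{9} = \frac{10 m \left(10 + m\right)}{9}$)
$- 126 \left(\frac{1}{l{\left(10 \right)}} - -76\right) = - 126 \left(\frac{1}{\frac{10}{9} \cdot 10 \left(10 + 10\right)} - -76\right) = - 126 \left(\frac{1}{\frac{10}{9} \cdot 10 \cdot 20} + \left(-3 + 79\right)\right) = - 126 \left(\frac{1}{\frac{2000}{9}} + 76\right) = - 126 \left(\frac{9}{2000} + 76\right) = \left(-126\right) \frac{152009}{2000} = - \frac{9576567}{1000}$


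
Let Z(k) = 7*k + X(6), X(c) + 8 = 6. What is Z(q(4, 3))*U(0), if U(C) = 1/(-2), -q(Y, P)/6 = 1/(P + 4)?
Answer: 4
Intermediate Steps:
X(c) = -2 (X(c) = -8 + 6 = -2)
q(Y, P) = -6/(4 + P) (q(Y, P) = -6/(P + 4) = -6/(4 + P))
Z(k) = -2 + 7*k (Z(k) = 7*k - 2 = -2 + 7*k)
U(C) = -1/2
Z(q(4, 3))*U(0) = (-2 + 7*(-6/(4 + 3)))*(-1/2) = (-2 + 7*(-6/7))*(-1/2) = (-2 - 6)*(-1/2) = -8*(-1/2) = 4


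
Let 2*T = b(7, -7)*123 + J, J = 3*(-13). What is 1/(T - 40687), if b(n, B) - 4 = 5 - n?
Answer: -2/81167 ≈ -2.4641e-5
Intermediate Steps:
b(n, B) = 9 - n (b(n, B) = 4 + (5 - n) = 9 - n)
J = -39
T = 207/2 (T = ((9 - 1*7)*123 - 39)/2 = ((9 - 7)*123 - 39)/2 = (2*123 - 39)/2 = (246 - 39)/2 = (1/2)*207 = 207/2 ≈ 103.50)
1/(T - 40687) = 1/(207/2 - 40687) = 1/(-81167/2) = -2/81167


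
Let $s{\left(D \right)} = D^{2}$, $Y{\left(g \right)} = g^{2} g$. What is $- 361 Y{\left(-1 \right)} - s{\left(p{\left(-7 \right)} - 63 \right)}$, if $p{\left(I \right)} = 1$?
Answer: $-3483$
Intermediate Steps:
$Y{\left(g \right)} = g^{3}$
$- 361 Y{\left(-1 \right)} - s{\left(p{\left(-7 \right)} - 63 \right)} = - 361 \left(-1\right)^{3} - \left(1 - 63\right)^{2} = \left(-361\right) \left(-1\right) - \left(-62\right)^{2} = 361 - 3844 = -3483$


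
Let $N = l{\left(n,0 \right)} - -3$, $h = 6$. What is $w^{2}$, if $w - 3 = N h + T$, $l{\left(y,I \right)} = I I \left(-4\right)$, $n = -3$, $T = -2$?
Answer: $361$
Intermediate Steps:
$l{\left(y,I \right)} = - 4 I^{2}$ ($l{\left(y,I \right)} = I \left(- 4 I\right) = - 4 I^{2}$)
$N = 3$ ($N = - 4 \cdot 0^{2} - -3 = \left(-4\right) 0 + 3 = 0 + 3 = 3$)
$w = 19$ ($w = 3 + \left(3 \cdot 6 - 2\right) = 3 + \left(18 - 2\right) = 3 + 16 = 19$)
$w^{2} = 19^{2} = 361$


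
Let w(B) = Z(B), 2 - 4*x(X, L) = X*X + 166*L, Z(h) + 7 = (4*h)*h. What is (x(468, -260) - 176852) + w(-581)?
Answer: 2258839/2 ≈ 1.1294e+6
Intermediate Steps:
Z(h) = -7 + 4*h² (Z(h) = -7 + (4*h)*h = -7 + 4*h²)
x(X, L) = ½ - 83*L/2 - X²/4 (x(X, L) = ½ - (X*X + 166*L)/4 = ½ - (X² + 166*L)/4 = ½ + (-83*L/2 - X²/4) = ½ - 83*L/2 - X²/4)
w(B) = -7 + 4*B²
(x(468, -260) - 176852) + w(-581) = ((½ - 83/2*(-260) - ¼*468²) - 176852) + (-7 + 4*(-581)²) = ((½ + 10790 - ¼*219024) - 176852) + (-7 + 4*337561) = ((½ + 10790 - 54756) - 176852) + (-7 + 1350244) = (-87931/2 - 176852) + 1350237 = -441635/2 + 1350237 = 2258839/2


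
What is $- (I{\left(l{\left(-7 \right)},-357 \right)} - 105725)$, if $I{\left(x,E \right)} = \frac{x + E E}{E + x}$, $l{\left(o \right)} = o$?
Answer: $\frac{2757953}{26} \approx 1.0608 \cdot 10^{5}$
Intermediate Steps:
$I{\left(x,E \right)} = \frac{x + E^{2}}{E + x}$
$- (I{\left(l{\left(-7 \right)},-357 \right)} - 105725) = - (\frac{-7 + \left(-357\right)^{2}}{-357 - 7} - 105725) = - (\frac{-7 + 127449}{-364} - 105725) = - (\left(- \frac{1}{364}\right) 127442 - 105725) = - (- \frac{9103}{26} - 105725) = \left(-1\right) \left(- \frac{2757953}{26}\right) = \frac{2757953}{26}$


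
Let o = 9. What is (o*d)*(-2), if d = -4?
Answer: 72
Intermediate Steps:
(o*d)*(-2) = (9*(-4))*(-2) = -36*(-2) = 72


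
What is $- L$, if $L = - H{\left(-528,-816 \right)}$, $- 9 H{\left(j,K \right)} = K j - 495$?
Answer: $-47817$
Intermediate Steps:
$H{\left(j,K \right)} = 55 - \frac{K j}{9}$ ($H{\left(j,K \right)} = - \frac{K j - 495}{9} = - \frac{-495 + K j}{9} = 55 - \frac{K j}{9}$)
$L = 47817$ ($L = - (55 - \left(- \frac{272}{3}\right) \left(-528\right)) = - (55 - 47872) = \left(-1\right) \left(-47817\right) = 47817$)
$- L = \left(-1\right) 47817 = -47817$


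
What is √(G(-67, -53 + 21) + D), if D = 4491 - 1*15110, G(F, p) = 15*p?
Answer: I*√11099 ≈ 105.35*I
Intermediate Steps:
D = -10619 (D = 4491 - 15110 = -10619)
√(G(-67, -53 + 21) + D) = √(15*(-53 + 21) - 10619) = √(15*(-32) - 10619) = √(-480 - 10619) = √(-11099) = I*√11099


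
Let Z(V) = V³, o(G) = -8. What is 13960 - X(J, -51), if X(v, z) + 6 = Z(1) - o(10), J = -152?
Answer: 13957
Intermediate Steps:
X(v, z) = 3 (X(v, z) = -6 + (1³ - 1*(-8)) = -6 + (1 + 8) = -6 + 9 = 3)
13960 - X(J, -51) = 13960 - 1*3 = 13960 - 3 = 13957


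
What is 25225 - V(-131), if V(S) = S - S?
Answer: 25225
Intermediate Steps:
V(S) = 0
25225 - V(-131) = 25225 - 1*0 = 25225 + 0 = 25225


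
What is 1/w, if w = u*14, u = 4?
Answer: 1/56 ≈ 0.017857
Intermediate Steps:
w = 56 (w = 4*14 = 56)
1/w = 1/56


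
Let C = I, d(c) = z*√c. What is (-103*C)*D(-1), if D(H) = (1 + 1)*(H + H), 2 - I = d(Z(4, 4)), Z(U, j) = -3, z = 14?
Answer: 824 - 5768*I*√3 ≈ 824.0 - 9990.5*I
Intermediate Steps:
d(c) = 14*√c
I = 2 - 14*I*√3 (I = 2 - 14*√(-3) = 2 - 14*I*√3 ≈ 2.0 - 24.249*I)
C = 2 - 14*I*√3 ≈ 2.0 - 24.249*I
D(H) = 4*H (D(H) = 2*(2*H) = 4*H)
(-103*C)*D(-1) = (-103*(2 - 14*I*√3))*(4*(-1)) = (-206 + 1442*I*√3)*(-4) = 824 - 5768*I*√3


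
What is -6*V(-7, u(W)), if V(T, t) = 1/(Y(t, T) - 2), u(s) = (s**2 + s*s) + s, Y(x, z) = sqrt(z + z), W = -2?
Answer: 2/3 + I*sqrt(14)/3 ≈ 0.66667 + 1.2472*I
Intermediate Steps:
Y(x, z) = sqrt(2)*sqrt(z) (Y(x, z) = sqrt(2*z) = sqrt(2)*sqrt(z))
u(s) = s + 2*s**2 (u(s) = (s**2 + s**2) + s = 2*s**2 + s = s + 2*s**2)
V(T, t) = 1/(-2 + sqrt(2)*sqrt(T)) (V(T, t) = 1/(sqrt(2)*sqrt(T) - 2) = 1/(-2 + sqrt(2)*sqrt(T)))
-6*V(-7, u(W)) = -6/(-2 + sqrt(2)*sqrt(-7)) = -6/(-2 + sqrt(2)*(I*sqrt(7))) = -6/(-2 + I*sqrt(14))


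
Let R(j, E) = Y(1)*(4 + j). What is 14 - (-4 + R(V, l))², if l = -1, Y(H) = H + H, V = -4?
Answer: -2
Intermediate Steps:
Y(H) = 2*H
R(j, E) = 8 + 2*j (R(j, E) = (2*1)*(4 + j) = 2*(4 + j) = 8 + 2*j)
14 - (-4 + R(V, l))² = 14 - (-4 + (8 + 2*(-4)))² = 14 - (-4 + (8 - 8))² = 14 - (-4 + 0)² = 14 - 1*(-4)² = 14 - 1*16 = 14 - 16 = -2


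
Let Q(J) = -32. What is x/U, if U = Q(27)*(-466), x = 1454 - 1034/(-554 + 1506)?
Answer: 691587/7098112 ≈ 0.097432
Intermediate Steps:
x = 691587/476 (x = 1454 - 1034/952 = 1454 + (1/952)*(-1034) = 1454 - 517/476 = 691587/476 ≈ 1452.9)
U = 14912 (U = -32*(-466) = 14912)
x/U = (691587/476)/14912 = (691587/476)*(1/14912) = 691587/7098112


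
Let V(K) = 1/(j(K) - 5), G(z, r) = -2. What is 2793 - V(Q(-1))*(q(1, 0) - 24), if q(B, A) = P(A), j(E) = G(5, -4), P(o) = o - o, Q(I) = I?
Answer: 19527/7 ≈ 2789.6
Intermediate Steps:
P(o) = 0
j(E) = -2
q(B, A) = 0
V(K) = -1/7 (V(K) = 1/(-2 - 5) = 1/(-7) = -1/7)
2793 - V(Q(-1))*(q(1, 0) - 24) = 2793 - (-1)*(0 - 24)/7 = 2793 - (-1)*(-24)/7 = 2793 - 1*24/7 = 2793 - 24/7 = 19527/7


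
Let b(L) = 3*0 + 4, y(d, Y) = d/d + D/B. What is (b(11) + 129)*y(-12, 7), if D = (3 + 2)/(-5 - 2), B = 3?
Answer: 304/3 ≈ 101.33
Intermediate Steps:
D = -5/7 (D = 5/(-7) = 5*(-⅐) = -5/7 ≈ -0.71429)
y(d, Y) = 16/21 (y(d, Y) = d/d - 5/7/3 = 1 - 5/7*⅓ = 1 - 5/21 = 16/21)
b(L) = 4 (b(L) = 0 + 4 = 4)
(b(11) + 129)*y(-12, 7) = (4 + 129)*(16/21) = 133*(16/21) = 304/3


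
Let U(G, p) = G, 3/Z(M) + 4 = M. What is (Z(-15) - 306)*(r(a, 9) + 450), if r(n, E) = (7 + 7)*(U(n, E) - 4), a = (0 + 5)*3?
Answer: -3513468/19 ≈ -1.8492e+5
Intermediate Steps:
Z(M) = 3/(-4 + M)
a = 15 (a = 5*3 = 15)
r(n, E) = -56 + 14*n (r(n, E) = (7 + 7)*(n - 4) = 14*(-4 + n) = -56 + 14*n)
(Z(-15) - 306)*(r(a, 9) + 450) = (3/(-4 - 15) - 306)*((-56 + 14*15) + 450) = (3/(-19) - 306)*((-56 + 210) + 450) = (3*(-1/19) - 306)*(154 + 450) = (-3/19 - 306)*604 = -5817/19*604 = -3513468/19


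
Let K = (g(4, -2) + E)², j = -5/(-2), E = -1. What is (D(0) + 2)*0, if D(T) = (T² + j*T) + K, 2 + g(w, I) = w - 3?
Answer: 0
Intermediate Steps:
g(w, I) = -5 + w (g(w, I) = -2 + (w - 3) = -2 + (-3 + w) = -5 + w)
j = 5/2 (j = -5*(-½) = 5/2 ≈ 2.5000)
K = 4 (K = ((-5 + 4) - 1)² = (-1 - 1)² = (-2)² = 4)
D(T) = 4 + T² + 5*T/2 (D(T) = (T² + 5*T/2) + 4 = 4 + T² + 5*T/2)
(D(0) + 2)*0 = ((4 + 0² + (5/2)*0) + 2)*0 = ((4 + 0 + 0) + 2)*0 = (4 + 2)*0 = 6*0 = 0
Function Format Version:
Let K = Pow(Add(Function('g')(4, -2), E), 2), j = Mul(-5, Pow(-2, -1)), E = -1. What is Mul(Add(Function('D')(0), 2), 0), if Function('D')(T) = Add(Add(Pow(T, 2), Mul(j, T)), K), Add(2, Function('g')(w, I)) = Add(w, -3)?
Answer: 0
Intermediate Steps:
Function('g')(w, I) = Add(-5, w) (Function('g')(w, I) = Add(-2, Add(w, -3)) = Add(-2, Add(-3, w)) = Add(-5, w))
j = Rational(5, 2) (j = Mul(-5, Rational(-1, 2)) = Rational(5, 2) ≈ 2.5000)
K = 4 (K = Pow(Add(Add(-5, 4), -1), 2) = Pow(Add(-1, -1), 2) = Pow(-2, 2) = 4)
Function('D')(T) = Add(4, Pow(T, 2), Mul(Rational(5, 2), T)) (Function('D')(T) = Add(Add(Pow(T, 2), Mul(Rational(5, 2), T)), 4) = Add(4, Pow(T, 2), Mul(Rational(5, 2), T)))
Mul(Add(Function('D')(0), 2), 0) = Mul(Add(Add(4, Pow(0, 2), Mul(Rational(5, 2), 0)), 2), 0) = Mul(Add(Add(4, 0, 0), 2), 0) = Mul(Add(4, 2), 0) = Mul(6, 0) = 0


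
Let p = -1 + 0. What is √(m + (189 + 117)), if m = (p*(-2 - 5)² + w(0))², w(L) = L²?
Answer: √2707 ≈ 52.029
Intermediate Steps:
p = -1
m = 2401 (m = (-(-2 - 5)² + 0²)² = (-1*(-7)² + 0)² = (-1*49 + 0)² = (-49 + 0)² = (-49)² = 2401)
√(m + (189 + 117)) = √(2401 + (189 + 117)) = √(2401 + 306) = √2707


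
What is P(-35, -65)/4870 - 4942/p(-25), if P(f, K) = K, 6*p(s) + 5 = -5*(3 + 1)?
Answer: 28880723/24350 ≈ 1186.1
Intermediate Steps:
p(s) = -25/6 (p(s) = -⅚ + (-5*(3 + 1))/6 = -⅚ + (-5*4)/6 = -⅚ + (⅙)*(-20) = -⅚ - 10/3 = -25/6)
P(-35, -65)/4870 - 4942/p(-25) = -65/4870 - 4942/(-25/6) = -65*1/4870 - 4942*(-6/25) = -13/974 + 29652/25 = 28880723/24350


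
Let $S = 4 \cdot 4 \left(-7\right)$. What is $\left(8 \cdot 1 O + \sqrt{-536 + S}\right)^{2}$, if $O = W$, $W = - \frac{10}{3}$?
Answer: $\frac{568}{9} - 960 i \sqrt{2} \approx 63.111 - 1357.6 i$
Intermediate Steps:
$W = - \frac{10}{3}$ ($W = \left(-10\right) \frac{1}{3} = - \frac{10}{3} \approx -3.3333$)
$O = - \frac{10}{3} \approx -3.3333$
$S = -112$ ($S = 16 \left(-7\right) = -112$)
$\left(8 \cdot 1 O + \sqrt{-536 + S}\right)^{2} = \left(8 \cdot 1 \left(- \frac{10}{3}\right) + \sqrt{-536 - 112}\right)^{2} = \left(8 \left(- \frac{10}{3}\right) + \sqrt{-648}\right)^{2} = \left(- \frac{80}{3} + 18 i \sqrt{2}\right)^{2}$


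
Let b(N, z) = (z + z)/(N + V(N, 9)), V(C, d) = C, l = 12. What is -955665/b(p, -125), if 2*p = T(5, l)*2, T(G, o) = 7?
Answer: 1337931/25 ≈ 53517.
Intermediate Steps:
p = 7 (p = (7*2)/2 = (1/2)*14 = 7)
b(N, z) = z/N (b(N, z) = (z + z)/(N + N) = (2*z)/((2*N)) = (2*z)*(1/(2*N)) = z/N)
-955665/b(p, -125) = -955665/((-125/7)) = -955665/((-125*1/7)) = -955665/(-125/7) = -955665*(-7/125) = 1337931/25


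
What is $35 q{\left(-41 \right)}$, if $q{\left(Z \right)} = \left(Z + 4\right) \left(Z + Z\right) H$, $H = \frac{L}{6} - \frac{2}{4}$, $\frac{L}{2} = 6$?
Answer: $159285$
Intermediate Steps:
$L = 12$ ($L = 2 \cdot 6 = 12$)
$H = \frac{3}{2}$ ($H = \frac{12}{6} - \frac{2}{4} = 12 \cdot \frac{1}{6} - \frac{1}{2} = 2 - \frac{1}{2} = \frac{3}{2} \approx 1.5$)
$q{\left(Z \right)} = 3 Z \left(4 + Z\right)$ ($q{\left(Z \right)} = \left(Z + 4\right) \left(Z + Z\right) \frac{3}{2} = \left(4 + Z\right) 2 Z \frac{3}{2} = 2 Z \left(4 + Z\right) \frac{3}{2} = 3 Z \left(4 + Z\right)$)
$35 q{\left(-41 \right)} = 35 \cdot 3 \left(-41\right) \left(4 - 41\right) = 35 \cdot 3 \left(-41\right) \left(-37\right) = 35 \cdot 4551 = 159285$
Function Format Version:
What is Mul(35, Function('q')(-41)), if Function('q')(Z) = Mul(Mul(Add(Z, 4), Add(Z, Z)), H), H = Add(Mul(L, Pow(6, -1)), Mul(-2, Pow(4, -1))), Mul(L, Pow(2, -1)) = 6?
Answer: 159285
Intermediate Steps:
L = 12 (L = Mul(2, 6) = 12)
H = Rational(3, 2) (H = Add(Mul(12, Pow(6, -1)), Mul(-2, Pow(4, -1))) = Add(Mul(12, Rational(1, 6)), Mul(-2, Rational(1, 4))) = Add(2, Rational(-1, 2)) = Rational(3, 2) ≈ 1.5000)
Function('q')(Z) = Mul(3, Z, Add(4, Z)) (Function('q')(Z) = Mul(Mul(Add(Z, 4), Add(Z, Z)), Rational(3, 2)) = Mul(Mul(Add(4, Z), Mul(2, Z)), Rational(3, 2)) = Mul(Mul(2, Z, Add(4, Z)), Rational(3, 2)) = Mul(3, Z, Add(4, Z)))
Mul(35, Function('q')(-41)) = Mul(35, Mul(3, -41, Add(4, -41))) = Mul(35, Mul(3, -41, -37)) = Mul(35, 4551) = 159285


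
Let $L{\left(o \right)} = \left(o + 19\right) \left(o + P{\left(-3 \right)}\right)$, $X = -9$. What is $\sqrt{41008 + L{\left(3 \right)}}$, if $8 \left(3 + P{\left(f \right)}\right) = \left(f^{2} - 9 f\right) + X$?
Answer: $\frac{\sqrt{164329}}{2} \approx 202.69$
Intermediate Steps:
$P{\left(f \right)} = - \frac{33}{8} - \frac{9 f}{8} + \frac{f^{2}}{8}$ ($P{\left(f \right)} = -3 + \frac{\left(f^{2} - 9 f\right) - 9}{8} = -3 + \frac{-9 + f^{2} - 9 f}{8} = -3 - \left(\frac{9}{8} - \frac{f^{2}}{8} + \frac{9 f}{8}\right) = - \frac{33}{8} - \frac{9 f}{8} + \frac{f^{2}}{8}$)
$L{\left(o \right)} = \left(19 + o\right) \left(\frac{3}{8} + o\right)$ ($L{\left(o \right)} = \left(o + 19\right) \left(o - \left(\frac{3}{4} - \frac{9}{8}\right)\right) = \left(19 + o\right) \left(o + \left(- \frac{33}{8} + \frac{27}{8} + \frac{1}{8} \cdot 9\right)\right) = \left(19 + o\right) \left(o + \left(- \frac{33}{8} + \frac{27}{8} + \frac{9}{8}\right)\right) = \left(19 + o\right) \left(o + \frac{3}{8}\right) = \left(19 + o\right) \left(\frac{3}{8} + o\right)$)
$\sqrt{41008 + L{\left(3 \right)}} = \sqrt{41008 + \left(\frac{57}{8} + 3^{2} + \frac{155}{8} \cdot 3\right)} = \sqrt{41008 + \left(\frac{57}{8} + 9 + \frac{465}{8}\right)} = \sqrt{41008 + \frac{297}{4}} = \sqrt{\frac{164329}{4}} = \frac{\sqrt{164329}}{2}$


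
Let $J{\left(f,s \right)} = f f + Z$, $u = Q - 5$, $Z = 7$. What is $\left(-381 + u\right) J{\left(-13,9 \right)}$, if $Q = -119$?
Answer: $-88880$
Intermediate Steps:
$u = -124$ ($u = -119 - 5 = -124$)
$J{\left(f,s \right)} = 7 + f^{2}$ ($J{\left(f,s \right)} = f f + 7 = f^{2} + 7 = 7 + f^{2}$)
$\left(-381 + u\right) J{\left(-13,9 \right)} = \left(-381 - 124\right) \left(7 + \left(-13\right)^{2}\right) = - 505 \left(7 + 169\right) = \left(-505\right) 176 = -88880$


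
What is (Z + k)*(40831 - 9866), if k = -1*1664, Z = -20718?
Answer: -693058630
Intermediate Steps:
k = -1664
(Z + k)*(40831 - 9866) = (-20718 - 1664)*(40831 - 9866) = -22382*30965 = -693058630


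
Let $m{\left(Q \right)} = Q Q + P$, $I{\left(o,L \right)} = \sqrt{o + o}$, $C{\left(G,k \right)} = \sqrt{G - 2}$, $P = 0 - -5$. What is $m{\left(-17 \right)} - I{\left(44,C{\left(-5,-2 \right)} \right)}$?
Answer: $294 - 2 \sqrt{22} \approx 284.62$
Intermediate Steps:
$P = 5$ ($P = 0 + 5 = 5$)
$C{\left(G,k \right)} = \sqrt{-2 + G}$
$I{\left(o,L \right)} = \sqrt{2} \sqrt{o}$ ($I{\left(o,L \right)} = \sqrt{2 o} = \sqrt{2} \sqrt{o}$)
$m{\left(Q \right)} = 5 + Q^{2}$ ($m{\left(Q \right)} = Q Q + 5 = Q^{2} + 5 = 5 + Q^{2}$)
$m{\left(-17 \right)} - I{\left(44,C{\left(-5,-2 \right)} \right)} = \left(5 + \left(-17\right)^{2}\right) - \sqrt{2} \sqrt{44} = \left(5 + 289\right) - \sqrt{2} \cdot 2 \sqrt{11} = 294 - 2 \sqrt{22}$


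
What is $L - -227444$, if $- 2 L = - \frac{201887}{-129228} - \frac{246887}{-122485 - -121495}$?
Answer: $\frac{881277563909}{3876840} \approx 2.2732 \cdot 10^{5}$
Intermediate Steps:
$L = - \frac{486433051}{3876840}$ ($L = - \frac{- \frac{201887}{-129228} - \frac{246887}{-122485 - -121495}}{2} = - \frac{\left(-201887\right) \left(- \frac{1}{129228}\right) - \frac{246887}{-122485 + 121495}}{2} = - \frac{\frac{201887}{129228} - \frac{246887}{-990}}{2} = - \frac{\frac{201887}{129228} - - \frac{246887}{990}}{2} = - \frac{\frac{201887}{129228} + \frac{246887}{990}}{2} = \left(- \frac{1}{2}\right) \frac{486433051}{1938420} = - \frac{486433051}{3876840} \approx -125.47$)
$L - -227444 = - \frac{486433051}{3876840} - -227444 = - \frac{486433051}{3876840} + 227444 = \frac{881277563909}{3876840}$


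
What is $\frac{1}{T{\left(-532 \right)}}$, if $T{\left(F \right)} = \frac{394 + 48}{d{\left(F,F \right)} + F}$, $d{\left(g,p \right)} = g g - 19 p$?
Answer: $\frac{146300}{221} \approx 661.99$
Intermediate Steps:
$d{\left(g,p \right)} = g^{2} - 19 p$
$T{\left(F \right)} = \frac{442}{F^{2} - 18 F}$ ($T{\left(F \right)} = \frac{394 + 48}{\left(F^{2} - 19 F\right) + F} = \frac{442}{F^{2} - 18 F}$)
$\frac{1}{T{\left(-532 \right)}} = \frac{1}{442 \frac{1}{-532} \frac{1}{-18 - 532}} = \frac{1}{442 \left(- \frac{1}{532}\right) \frac{1}{-550}} = \frac{1}{442 \left(- \frac{1}{532}\right) \left(- \frac{1}{550}\right)} = \frac{1}{\frac{221}{146300}} = \frac{146300}{221}$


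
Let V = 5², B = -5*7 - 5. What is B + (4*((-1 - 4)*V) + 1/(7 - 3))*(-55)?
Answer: 109785/4 ≈ 27446.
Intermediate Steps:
B = -40 (B = -35 - 5 = -40)
V = 25
B + (4*((-1 - 4)*V) + 1/(7 - 3))*(-55) = -40 + (4*((-1 - 4)*25) + 1/(7 - 3))*(-55) = -40 + (4*(-5*25) + 1/4)*(-55) = -40 + (4*(-125) + ¼)*(-55) = -40 + (-500 + ¼)*(-55) = -40 - 1999/4*(-55) = -40 + 109945/4 = 109785/4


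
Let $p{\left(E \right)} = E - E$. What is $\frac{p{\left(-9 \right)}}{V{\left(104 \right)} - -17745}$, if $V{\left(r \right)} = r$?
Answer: $0$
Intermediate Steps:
$p{\left(E \right)} = 0$
$\frac{p{\left(-9 \right)}}{V{\left(104 \right)} - -17745} = \frac{0}{104 - -17745} = \frac{0}{104 + 17745} = \frac{0}{17849} = 0 \cdot \frac{1}{17849} = 0$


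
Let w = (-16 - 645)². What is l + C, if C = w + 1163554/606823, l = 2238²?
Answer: 472070750507/86689 ≈ 5.4456e+6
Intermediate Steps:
l = 5008644
w = 436921 (w = (-661)² = 436921)
C = 37876410791/86689 (C = 436921 + 1163554/606823 = 436921 + 1163554*(1/606823) = 436921 + 166222/86689 = 37876410791/86689 ≈ 4.3692e+5)
l + C = 5008644 + 37876410791/86689 = 472070750507/86689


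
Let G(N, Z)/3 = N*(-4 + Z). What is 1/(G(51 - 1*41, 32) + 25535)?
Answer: 1/26375 ≈ 3.7915e-5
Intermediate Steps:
G(N, Z) = 3*N*(-4 + Z) (G(N, Z) = 3*(N*(-4 + Z)) = 3*N*(-4 + Z))
1/(G(51 - 1*41, 32) + 25535) = 1/(3*(51 - 1*41)*(-4 + 32) + 25535) = 1/(3*(51 - 41)*28 + 25535) = 1/(3*10*28 + 25535) = 1/(840 + 25535) = 1/26375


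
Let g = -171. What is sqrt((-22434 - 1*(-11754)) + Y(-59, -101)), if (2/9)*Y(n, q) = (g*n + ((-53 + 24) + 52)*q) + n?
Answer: sqrt(96006)/2 ≈ 154.92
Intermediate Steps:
Y(n, q) = -765*n + 207*q/2 (Y(n, q) = 9*((-171*n + ((-53 + 24) + 52)*q) + n)/2 = 9*((-171*n + (-29 + 52)*q) + n)/2 = 9*((-171*n + 23*q) + n)/2 = 9*(-170*n + 23*q)/2 = -765*n + 207*q/2)
sqrt((-22434 - 1*(-11754)) + Y(-59, -101)) = sqrt((-22434 - 1*(-11754)) + (-765*(-59) + (207/2)*(-101))) = sqrt((-22434 + 11754) + (45135 - 20907/2)) = sqrt(-10680 + 69363/2) = sqrt(48003/2) = sqrt(96006)/2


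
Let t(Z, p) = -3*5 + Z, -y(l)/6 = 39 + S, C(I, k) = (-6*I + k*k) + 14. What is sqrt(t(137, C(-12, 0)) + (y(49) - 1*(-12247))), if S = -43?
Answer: 27*sqrt(17) ≈ 111.32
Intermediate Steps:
C(I, k) = 14 + k**2 - 6*I (C(I, k) = (-6*I + k**2) + 14 = (k**2 - 6*I) + 14 = 14 + k**2 - 6*I)
y(l) = 24 (y(l) = -6*(39 - 43) = -6*(-4) = 24)
t(Z, p) = -15 + Z
sqrt(t(137, C(-12, 0)) + (y(49) - 1*(-12247))) = sqrt((-15 + 137) + (24 - 1*(-12247))) = sqrt(122 + (24 + 12247)) = sqrt(122 + 12271) = sqrt(12393) = 27*sqrt(17)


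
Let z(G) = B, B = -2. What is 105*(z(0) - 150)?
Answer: -15960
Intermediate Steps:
z(G) = -2
105*(z(0) - 150) = 105*(-2 - 150) = 105*(-152) = -15960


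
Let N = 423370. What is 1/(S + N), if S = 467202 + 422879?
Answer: 1/1313451 ≈ 7.6135e-7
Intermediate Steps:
S = 890081
1/(S + N) = 1/(890081 + 423370) = 1/1313451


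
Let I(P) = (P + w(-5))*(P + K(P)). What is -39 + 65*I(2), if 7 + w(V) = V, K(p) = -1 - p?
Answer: 611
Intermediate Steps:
w(V) = -7 + V
I(P) = 12 - P (I(P) = (P + (-7 - 5))*(P + (-1 - P)) = (P - 12)*(-1) = (-12 + P)*(-1) = 12 - P)
-39 + 65*I(2) = -39 + 65*(12 - 1*2) = -39 + 65*(12 - 2) = -39 + 65*10 = -39 + 650 = 611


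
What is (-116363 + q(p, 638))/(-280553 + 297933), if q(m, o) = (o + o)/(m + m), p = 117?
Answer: -172327/25740 ≈ -6.6949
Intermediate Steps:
q(m, o) = o/m (q(m, o) = (2*o)/((2*m)) = (2*o)*(1/(2*m)) = o/m)
(-116363 + q(p, 638))/(-280553 + 297933) = (-116363 + 638/117)/(-280553 + 297933) = (-116363 + 638*(1/117))/17380 = (-116363 + 638/117)*(1/17380) = -13613833/117*1/17380 = -172327/25740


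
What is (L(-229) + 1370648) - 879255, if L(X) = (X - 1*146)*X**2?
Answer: -19173982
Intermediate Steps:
L(X) = X**2*(-146 + X) (L(X) = (X - 146)*X**2 = (-146 + X)*X**2 = X**2*(-146 + X))
(L(-229) + 1370648) - 879255 = ((-229)**2*(-146 - 229) + 1370648) - 879255 = (52441*(-375) + 1370648) - 879255 = (-19665375 + 1370648) - 879255 = -18294727 - 879255 = -19173982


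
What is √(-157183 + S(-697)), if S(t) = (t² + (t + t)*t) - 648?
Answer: 2*√324899 ≈ 1140.0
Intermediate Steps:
S(t) = -648 + 3*t² (S(t) = (t² + (2*t)*t) - 648 = (t² + 2*t²) - 648 = 3*t² - 648 = -648 + 3*t²)
√(-157183 + S(-697)) = √(-157183 + (-648 + 3*(-697)²)) = √(-157183 + (-648 + 3*485809)) = √(-157183 + (-648 + 1457427)) = √(-157183 + 1456779) = √1299596 = 2*√324899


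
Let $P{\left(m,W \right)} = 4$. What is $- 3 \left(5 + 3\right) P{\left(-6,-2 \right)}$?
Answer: $-96$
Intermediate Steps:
$- 3 \left(5 + 3\right) P{\left(-6,-2 \right)} = - 3 \left(5 + 3\right) 4 = \left(-3\right) 8 \cdot 4 = \left(-24\right) 4 = -96$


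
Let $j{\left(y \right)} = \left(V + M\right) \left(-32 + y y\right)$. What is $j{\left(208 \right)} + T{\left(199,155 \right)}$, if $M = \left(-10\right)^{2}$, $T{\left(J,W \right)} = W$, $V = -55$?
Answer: $1945595$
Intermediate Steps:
$M = 100$
$j{\left(y \right)} = -1440 + 45 y^{2}$ ($j{\left(y \right)} = \left(-55 + 100\right) \left(-32 + y y\right) = 45 \left(-32 + y^{2}\right) = -1440 + 45 y^{2}$)
$j{\left(208 \right)} + T{\left(199,155 \right)} = \left(-1440 + 45 \cdot 208^{2}\right) + 155 = \left(-1440 + 45 \cdot 43264\right) + 155 = \left(-1440 + 1946880\right) + 155 = 1945440 + 155 = 1945595$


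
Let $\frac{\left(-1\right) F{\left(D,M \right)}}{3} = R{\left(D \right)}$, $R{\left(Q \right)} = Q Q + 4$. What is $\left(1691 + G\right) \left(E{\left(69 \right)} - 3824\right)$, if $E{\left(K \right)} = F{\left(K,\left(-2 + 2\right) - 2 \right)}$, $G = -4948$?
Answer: $59013583$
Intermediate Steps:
$R{\left(Q \right)} = 4 + Q^{2}$ ($R{\left(Q \right)} = Q^{2} + 4 = 4 + Q^{2}$)
$F{\left(D,M \right)} = -12 - 3 D^{2}$ ($F{\left(D,M \right)} = - 3 \left(4 + D^{2}\right) = -12 - 3 D^{2}$)
$E{\left(K \right)} = -12 - 3 K^{2}$
$\left(1691 + G\right) \left(E{\left(69 \right)} - 3824\right) = \left(1691 - 4948\right) \left(\left(-12 - 3 \cdot 69^{2}\right) - 3824\right) = - 3257 \left(\left(-12 - 14283\right) - 3824\right) = - 3257 \left(-14295 - 3824\right) = \left(-3257\right) \left(-18119\right) = 59013583$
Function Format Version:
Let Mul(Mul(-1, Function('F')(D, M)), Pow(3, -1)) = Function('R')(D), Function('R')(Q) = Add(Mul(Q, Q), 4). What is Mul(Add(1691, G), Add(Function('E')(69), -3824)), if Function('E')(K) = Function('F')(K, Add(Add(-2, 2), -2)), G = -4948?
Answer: 59013583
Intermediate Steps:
Function('R')(Q) = Add(4, Pow(Q, 2)) (Function('R')(Q) = Add(Pow(Q, 2), 4) = Add(4, Pow(Q, 2)))
Function('F')(D, M) = Add(-12, Mul(-3, Pow(D, 2))) (Function('F')(D, M) = Mul(-3, Add(4, Pow(D, 2))) = Add(-12, Mul(-3, Pow(D, 2))))
Function('E')(K) = Add(-12, Mul(-3, Pow(K, 2)))
Mul(Add(1691, G), Add(Function('E')(69), -3824)) = Mul(Add(1691, -4948), Add(Add(-12, Mul(-3, Pow(69, 2))), -3824)) = Mul(-3257, Add(Add(-12, Mul(-3, 4761)), -3824)) = Mul(-3257, Add(Add(-12, -14283), -3824)) = Mul(-3257, Add(-14295, -3824)) = Mul(-3257, -18119) = 59013583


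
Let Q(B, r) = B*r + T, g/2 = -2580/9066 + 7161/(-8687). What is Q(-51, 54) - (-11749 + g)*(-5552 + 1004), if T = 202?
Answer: -100221365555372/1875151 ≈ -5.3447e+7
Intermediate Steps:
g = -4158766/1875151 (g = 2*(-2580/9066 + 7161/(-8687)) = 2*(-2580*1/9066 + 7161*(-1/8687)) = 2*(-430/1511 - 1023/1241) = 2*(-2079383/1875151) = -4158766/1875151 ≈ -2.2178)
Q(B, r) = 202 + B*r (Q(B, r) = B*r + 202 = 202 + B*r)
Q(-51, 54) - (-11749 + g)*(-5552 + 1004) = (202 - 51*54) - (-11749 - 4158766/1875151)*(-5552 + 1004) = (202 - 2754) - (-22035307865)*(-4548)/1875151 = -2552 - 1*100216580170020/1875151 = -2552 - 100216580170020/1875151 = -100221365555372/1875151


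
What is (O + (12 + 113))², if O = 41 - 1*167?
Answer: 1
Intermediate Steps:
O = -126 (O = 41 - 167 = -126)
(O + (12 + 113))² = (-126 + (12 + 113))² = (-126 + 125)² = (-1)² = 1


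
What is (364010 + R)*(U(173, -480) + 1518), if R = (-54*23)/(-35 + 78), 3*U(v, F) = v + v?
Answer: 76690821200/129 ≈ 5.9450e+8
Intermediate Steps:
U(v, F) = 2*v/3 (U(v, F) = (v + v)/3 = (2*v)/3 = 2*v/3)
R = -1242/43 ≈ -28.884
(364010 + R)*(U(173, -480) + 1518) = (364010 - 1242/43)*((⅔)*173 + 1518) = 15651188*(346/3 + 1518)/43 = (15651188/43)*(4900/3) = 76690821200/129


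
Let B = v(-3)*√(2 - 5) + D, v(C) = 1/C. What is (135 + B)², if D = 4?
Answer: (417 - I*√3)²/9 ≈ 19321.0 - 160.5*I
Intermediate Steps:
v(C) = 1/C
B = 4 - I*√3/3 (B = √(2 - 5)/(-3) + 4 = -I*√3/3 + 4 = 4 - I*√3/3 ≈ 4.0 - 0.57735*I)
(135 + B)² = (135 + (4 - I*√3/3))² = (139 - I*√3/3)²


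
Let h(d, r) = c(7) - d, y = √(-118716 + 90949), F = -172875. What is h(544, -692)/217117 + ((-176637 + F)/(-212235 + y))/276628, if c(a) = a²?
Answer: -768971284322301585/338169362170846252024 + 43689*I*√27767/1557544375478872 ≈ -0.0022739 + 4.6741e-9*I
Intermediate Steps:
y = I*√27767 (y = √(-27767) = I*√27767 ≈ 166.63*I)
h(d, r) = 49 - d (h(d, r) = 7² - d = 49 - d)
h(544, -692)/217117 + ((-176637 + F)/(-212235 + y))/276628 = (49 - 1*544)/217117 + ((-176637 - 172875)/(-212235 + I*√27767))/276628 = (49 - 544)*(1/217117) - 349512/(-212235 + I*√27767)*(1/276628) = -495*1/217117 - 87378/(69157*(-212235 + I*√27767)) = -495/217117 - 87378/(69157*(-212235 + I*√27767))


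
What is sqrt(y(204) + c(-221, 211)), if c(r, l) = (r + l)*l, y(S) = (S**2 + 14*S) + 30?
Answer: 2*sqrt(10598) ≈ 205.89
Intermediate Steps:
y(S) = 30 + S**2 + 14*S
c(r, l) = l*(l + r) (c(r, l) = (l + r)*l = l*(l + r))
sqrt(y(204) + c(-221, 211)) = sqrt((30 + 204**2 + 14*204) + 211*(211 - 221)) = sqrt((30 + 41616 + 2856) + 211*(-10)) = sqrt(44502 - 2110) = sqrt(42392) = 2*sqrt(10598)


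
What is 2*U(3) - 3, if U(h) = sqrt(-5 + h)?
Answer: -3 + 2*I*sqrt(2) ≈ -3.0 + 2.8284*I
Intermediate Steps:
2*U(3) - 3 = 2*sqrt(-5 + 3) - 3 = 2*sqrt(-2) - 3 = 2*(I*sqrt(2)) - 3 = 2*I*sqrt(2) - 3 = -3 + 2*I*sqrt(2)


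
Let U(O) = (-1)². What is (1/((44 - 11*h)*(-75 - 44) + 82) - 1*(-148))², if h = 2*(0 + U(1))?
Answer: 140870356929/6431296 ≈ 21904.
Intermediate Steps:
U(O) = 1
h = 2 (h = 2*(0 + 1) = 2*1 = 2)
(1/((44 - 11*h)*(-75 - 44) + 82) - 1*(-148))² = (1/((44 - 11*2)*(-75 - 44) + 82) - 1*(-148))² = (1/((44 - 22)*(-119) + 82) + 148)² = (1/(22*(-119) + 82) + 148)² = (1/(-2618 + 82) + 148)² = (1/(-2536) + 148)² = (-1/2536 + 148)² = (375327/2536)² = 140870356929/6431296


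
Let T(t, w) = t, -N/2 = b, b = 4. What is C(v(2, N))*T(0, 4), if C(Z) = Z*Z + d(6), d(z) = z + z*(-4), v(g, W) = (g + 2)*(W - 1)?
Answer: 0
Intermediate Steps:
N = -8 (N = -2*4 = -8)
v(g, W) = (-1 + W)*(2 + g) (v(g, W) = (2 + g)*(-1 + W) = (-1 + W)*(2 + g))
d(z) = -3*z (d(z) = z - 4*z = -3*z)
C(Z) = -18 + Z² (C(Z) = Z*Z - 3*6 = Z² - 18 = -18 + Z²)
C(v(2, N))*T(0, 4) = (-18 + (-2 - 1*2 + 2*(-8) - 8*2)²)*0 = (-18 + (-2 - 2 - 16 - 16)²)*0 = (-18 + (-36)²)*0 = (-18 + 1296)*0 = 1278*0 = 0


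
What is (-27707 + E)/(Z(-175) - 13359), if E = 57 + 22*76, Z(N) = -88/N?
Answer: 4546150/2337737 ≈ 1.9447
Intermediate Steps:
E = 1729 (E = 57 + 1672 = 1729)
(-27707 + E)/(Z(-175) - 13359) = (-27707 + 1729)/(-88/(-175) - 13359) = -25978/(-88*(-1/175) - 13359) = -25978/(88/175 - 13359) = -25978/(-2337737/175) = -25978*(-175/2337737) = 4546150/2337737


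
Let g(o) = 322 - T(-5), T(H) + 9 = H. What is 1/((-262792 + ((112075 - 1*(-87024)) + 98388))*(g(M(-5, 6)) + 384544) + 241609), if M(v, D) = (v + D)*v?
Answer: 1/13353653209 ≈ 7.4886e-11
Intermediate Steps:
M(v, D) = v*(D + v) (M(v, D) = (D + v)*v = v*(D + v))
T(H) = -9 + H
g(o) = 336 (g(o) = 322 - (-9 - 5) = 322 - 1*(-14) = 322 + 14 = 336)
1/((-262792 + ((112075 - 1*(-87024)) + 98388))*(g(M(-5, 6)) + 384544) + 241609) = 1/((-262792 + ((112075 - 1*(-87024)) + 98388))*(336 + 384544) + 241609) = 1/((-262792 + ((112075 + 87024) + 98388))*384880 + 241609) = 1/((-262792 + (199099 + 98388))*384880 + 241609) = 1/((-262792 + 297487)*384880 + 241609) = 1/(34695*384880 + 241609) = 1/(13353411600 + 241609) = 1/13353653209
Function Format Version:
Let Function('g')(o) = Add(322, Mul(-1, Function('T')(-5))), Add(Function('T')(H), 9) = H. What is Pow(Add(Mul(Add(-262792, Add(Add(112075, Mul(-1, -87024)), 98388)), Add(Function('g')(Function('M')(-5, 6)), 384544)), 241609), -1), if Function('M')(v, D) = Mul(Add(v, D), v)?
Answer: Rational(1, 13353653209) ≈ 7.4886e-11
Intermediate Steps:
Function('M')(v, D) = Mul(v, Add(D, v)) (Function('M')(v, D) = Mul(Add(D, v), v) = Mul(v, Add(D, v)))
Function('T')(H) = Add(-9, H)
Function('g')(o) = 336 (Function('g')(o) = Add(322, Mul(-1, Add(-9, -5))) = Add(322, Mul(-1, -14)) = Add(322, 14) = 336)
Pow(Add(Mul(Add(-262792, Add(Add(112075, Mul(-1, -87024)), 98388)), Add(Function('g')(Function('M')(-5, 6)), 384544)), 241609), -1) = Pow(Add(Mul(Add(-262792, Add(Add(112075, Mul(-1, -87024)), 98388)), Add(336, 384544)), 241609), -1) = Pow(Add(Mul(Add(-262792, Add(Add(112075, 87024), 98388)), 384880), 241609), -1) = Pow(Add(Mul(Add(-262792, Add(199099, 98388)), 384880), 241609), -1) = Pow(Add(Mul(Add(-262792, 297487), 384880), 241609), -1) = Pow(Add(Mul(34695, 384880), 241609), -1) = Pow(Add(13353411600, 241609), -1) = Pow(13353653209, -1) = Rational(1, 13353653209)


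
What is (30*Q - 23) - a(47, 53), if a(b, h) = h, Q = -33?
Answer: -1066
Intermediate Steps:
(30*Q - 23) - a(47, 53) = (30*(-33) - 23) - 1*53 = (-990 - 23) - 53 = -1013 - 53 = -1066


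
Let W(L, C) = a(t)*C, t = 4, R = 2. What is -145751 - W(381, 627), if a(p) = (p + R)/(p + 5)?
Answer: -146169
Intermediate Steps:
a(p) = (2 + p)/(5 + p) (a(p) = (p + 2)/(p + 5) = (2 + p)/(5 + p))
W(L, C) = 2*C/3 (W(L, C) = ((2 + 4)/(5 + 4))*C = (6/9)*C = ((⅑)*6)*C = 2*C/3)
-145751 - W(381, 627) = -145751 - 2*627/3 = -145751 - 1*418 = -145751 - 418 = -146169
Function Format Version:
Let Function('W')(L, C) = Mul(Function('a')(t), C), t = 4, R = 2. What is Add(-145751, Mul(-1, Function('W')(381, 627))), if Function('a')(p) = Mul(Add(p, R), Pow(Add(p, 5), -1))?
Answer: -146169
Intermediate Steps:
Function('a')(p) = Mul(Pow(Add(5, p), -1), Add(2, p)) (Function('a')(p) = Mul(Add(p, 2), Pow(Add(p, 5), -1)) = Mul(Add(2, p), Pow(Add(5, p), -1)) = Mul(Pow(Add(5, p), -1), Add(2, p)))
Function('W')(L, C) = Mul(Rational(2, 3), C) (Function('W')(L, C) = Mul(Mul(Pow(Add(5, 4), -1), Add(2, 4)), C) = Mul(Mul(Pow(9, -1), 6), C) = Mul(Mul(Rational(1, 9), 6), C) = Mul(Rational(2, 3), C))
Add(-145751, Mul(-1, Function('W')(381, 627))) = Add(-145751, Mul(-1, Mul(Rational(2, 3), 627))) = Add(-145751, Mul(-1, 418)) = Add(-145751, -418) = -146169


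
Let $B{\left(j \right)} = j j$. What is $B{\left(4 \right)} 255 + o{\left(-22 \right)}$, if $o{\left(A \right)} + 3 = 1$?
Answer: $4078$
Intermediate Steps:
$o{\left(A \right)} = -2$ ($o{\left(A \right)} = -3 + 1 = -2$)
$B{\left(j \right)} = j^{2}$
$B{\left(4 \right)} 255 + o{\left(-22 \right)} = 4^{2} \cdot 255 - 2 = 16 \cdot 255 - 2 = 4080 - 2 = 4078$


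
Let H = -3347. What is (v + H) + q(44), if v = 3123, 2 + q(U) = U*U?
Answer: 1710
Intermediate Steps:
q(U) = -2 + U**2 (q(U) = -2 + U*U = -2 + U**2)
(v + H) + q(44) = (3123 - 3347) + (-2 + 44**2) = -224 + (-2 + 1936) = -224 + 1934 = 1710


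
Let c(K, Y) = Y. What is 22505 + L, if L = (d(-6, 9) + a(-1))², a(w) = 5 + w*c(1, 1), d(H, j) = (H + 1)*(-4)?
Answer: 23081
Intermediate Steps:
d(H, j) = -4 - 4*H (d(H, j) = (1 + H)*(-4) = -4 - 4*H)
a(w) = 5 + w (a(w) = 5 + w*1 = 5 + w)
L = 576 (L = ((-4 - 4*(-6)) + (5 - 1))² = ((-4 + 24) + 4)² = (20 + 4)² = 24² = 576)
22505 + L = 22505 + 576 = 23081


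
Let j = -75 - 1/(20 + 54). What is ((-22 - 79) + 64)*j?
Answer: 5551/2 ≈ 2775.5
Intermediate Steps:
j = -5551/74 (j = -75 - 1/74 = -5551/74 ≈ -75.014)
((-22 - 79) + 64)*j = ((-22 - 79) + 64)*(-5551/74) = (-101 + 64)*(-5551/74) = -37*(-5551/74) = 5551/2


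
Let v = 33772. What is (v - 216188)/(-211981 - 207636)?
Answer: 182416/419617 ≈ 0.43472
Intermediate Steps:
(v - 216188)/(-211981 - 207636) = (33772 - 216188)/(-211981 - 207636) = -182416/(-419617) = -182416*(-1/419617) = 182416/419617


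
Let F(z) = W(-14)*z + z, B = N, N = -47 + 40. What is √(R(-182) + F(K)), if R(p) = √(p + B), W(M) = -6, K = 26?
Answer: √(-130 + 3*I*√21) ≈ 0.60204 + 11.418*I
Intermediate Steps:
N = -7
B = -7
F(z) = -5*z (F(z) = -6*z + z = -5*z)
R(p) = √(-7 + p) (R(p) = √(p - 7) = √(-7 + p))
√(R(-182) + F(K)) = √(√(-7 - 182) - 5*26) = √(√(-189) - 130) = √(3*I*√21 - 130) = √(-130 + 3*I*√21)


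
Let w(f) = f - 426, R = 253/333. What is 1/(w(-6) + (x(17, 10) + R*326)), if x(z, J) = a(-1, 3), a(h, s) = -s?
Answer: -333/62377 ≈ -0.0053385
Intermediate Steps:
x(z, J) = -3 (x(z, J) = -1*3 = -3)
R = 253/333 (R = 253*(1/333) = 253/333 ≈ 0.75976)
w(f) = -426 + f
1/(w(-6) + (x(17, 10) + R*326)) = 1/((-426 - 6) + (-3 + (253/333)*326)) = 1/(-432 + (-3 + 82478/333)) = 1/(-432 + 81479/333) = 1/(-62377/333) = -333/62377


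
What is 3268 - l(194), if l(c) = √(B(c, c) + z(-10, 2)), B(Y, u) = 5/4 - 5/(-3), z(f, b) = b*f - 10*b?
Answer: 3268 - I*√1335/6 ≈ 3268.0 - 6.0896*I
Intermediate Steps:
z(f, b) = -10*b + b*f
B(Y, u) = 35/12 (B(Y, u) = 5*(¼) - 5*(-⅓) = 5/4 + 5/3 = 35/12)
l(c) = I*√1335/6 (l(c) = √(35/12 + 2*(-10 - 10)) = √(35/12 + 2*(-20)) = √(35/12 - 40) = √(-445/12) = I*√1335/6)
3268 - l(194) = 3268 - I*√1335/6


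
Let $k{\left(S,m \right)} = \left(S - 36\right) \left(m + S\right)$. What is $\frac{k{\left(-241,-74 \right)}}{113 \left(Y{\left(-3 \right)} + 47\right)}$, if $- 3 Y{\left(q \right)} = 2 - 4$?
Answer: $\frac{261765}{16159} \approx 16.199$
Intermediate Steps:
$Y{\left(q \right)} = \frac{2}{3}$ ($Y{\left(q \right)} = - \frac{2 - 4}{3} = \left(- \frac{1}{3}\right) \left(-2\right) = \frac{2}{3}$)
$k{\left(S,m \right)} = \left(-36 + S\right) \left(S + m\right)$
$\frac{k{\left(-241,-74 \right)}}{113 \left(Y{\left(-3 \right)} + 47\right)} = \frac{\left(-241\right)^{2} - -8676 - -2664 - -17834}{113 \left(\frac{2}{3} + 47\right)} = \frac{58081 + 8676 + 2664 + 17834}{113 \cdot \frac{143}{3}} = \frac{87255}{\frac{16159}{3}} = 87255 \cdot \frac{3}{16159} = \frac{261765}{16159}$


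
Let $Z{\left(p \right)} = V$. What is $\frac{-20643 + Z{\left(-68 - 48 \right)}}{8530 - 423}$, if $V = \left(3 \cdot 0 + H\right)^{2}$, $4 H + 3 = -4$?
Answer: $- \frac{330239}{129712} \approx -2.5459$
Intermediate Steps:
$H = - \frac{7}{4}$ ($H = - \frac{3}{4} + \frac{1}{4} \left(-4\right) = - \frac{3}{4} - 1 = - \frac{7}{4} \approx -1.75$)
$V = \frac{49}{16}$ ($V = \left(3 \cdot 0 - \frac{7}{4}\right)^{2} = \left(0 - \frac{7}{4}\right)^{2} = \left(- \frac{7}{4}\right)^{2} = \frac{49}{16} \approx 3.0625$)
$Z{\left(p \right)} = \frac{49}{16}$
$\frac{-20643 + Z{\left(-68 - 48 \right)}}{8530 - 423} = \frac{-20643 + \frac{49}{16}}{8530 - 423} = - \frac{330239}{16 \cdot 8107} = \left(- \frac{330239}{16}\right) \frac{1}{8107} = - \frac{330239}{129712}$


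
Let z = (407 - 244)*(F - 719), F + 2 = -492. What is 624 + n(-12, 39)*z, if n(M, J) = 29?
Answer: -5733227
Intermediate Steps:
F = -494 (F = -2 - 492 = -494)
z = -197719 (z = (407 - 244)*(-494 - 719) = 163*(-1213) = -197719)
624 + n(-12, 39)*z = 624 + 29*(-197719) = 624 - 5733851 = -5733227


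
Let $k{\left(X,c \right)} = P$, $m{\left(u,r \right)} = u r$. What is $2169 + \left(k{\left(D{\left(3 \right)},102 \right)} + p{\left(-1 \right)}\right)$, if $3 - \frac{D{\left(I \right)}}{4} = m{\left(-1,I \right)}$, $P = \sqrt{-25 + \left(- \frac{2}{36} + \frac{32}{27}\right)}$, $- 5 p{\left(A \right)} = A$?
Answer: $\frac{10846}{5} + \frac{i \sqrt{7734}}{18} \approx 2169.2 + 4.8857 i$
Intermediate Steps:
$p{\left(A \right)} = - \frac{A}{5}$
$m{\left(u,r \right)} = r u$
$P = \frac{i \sqrt{7734}}{18}$ ($P = \sqrt{-25 + \left(\left(-2\right) \frac{1}{36} + 32 \cdot \frac{1}{27}\right)} = \sqrt{-25 + \left(- \frac{1}{18} + \frac{32}{27}\right)} = \sqrt{-25 + \frac{61}{54}} = \sqrt{- \frac{1289}{54}} = \frac{i \sqrt{7734}}{18} \approx 4.8857 i$)
$D{\left(I \right)} = 12 + 4 I$ ($D{\left(I \right)} = 12 - 4 I \left(-1\right) = 12 - 4 \left(- I\right) = 12 + 4 I$)
$k{\left(X,c \right)} = \frac{i \sqrt{7734}}{18}$
$2169 + \left(k{\left(D{\left(3 \right)},102 \right)} + p{\left(-1 \right)}\right) = 2169 + \left(\frac{i \sqrt{7734}}{18} - - \frac{1}{5}\right) = 2169 + \left(\frac{i \sqrt{7734}}{18} + \frac{1}{5}\right) = 2169 + \left(\frac{1}{5} + \frac{i \sqrt{7734}}{18}\right) = \frac{10846}{5} + \frac{i \sqrt{7734}}{18}$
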